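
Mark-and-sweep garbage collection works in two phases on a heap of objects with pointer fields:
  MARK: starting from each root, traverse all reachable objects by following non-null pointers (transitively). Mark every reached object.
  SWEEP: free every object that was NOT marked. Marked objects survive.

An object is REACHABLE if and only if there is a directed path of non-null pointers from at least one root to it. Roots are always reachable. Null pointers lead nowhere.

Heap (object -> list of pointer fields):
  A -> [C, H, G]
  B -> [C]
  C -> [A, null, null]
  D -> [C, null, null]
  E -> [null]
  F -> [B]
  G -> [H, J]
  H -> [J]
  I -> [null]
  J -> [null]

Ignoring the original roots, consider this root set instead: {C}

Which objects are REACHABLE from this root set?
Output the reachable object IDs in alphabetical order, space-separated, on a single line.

Answer: A C G H J

Derivation:
Roots: C
Mark C: refs=A null null, marked=C
Mark A: refs=C H G, marked=A C
Mark H: refs=J, marked=A C H
Mark G: refs=H J, marked=A C G H
Mark J: refs=null, marked=A C G H J
Unmarked (collected): B D E F I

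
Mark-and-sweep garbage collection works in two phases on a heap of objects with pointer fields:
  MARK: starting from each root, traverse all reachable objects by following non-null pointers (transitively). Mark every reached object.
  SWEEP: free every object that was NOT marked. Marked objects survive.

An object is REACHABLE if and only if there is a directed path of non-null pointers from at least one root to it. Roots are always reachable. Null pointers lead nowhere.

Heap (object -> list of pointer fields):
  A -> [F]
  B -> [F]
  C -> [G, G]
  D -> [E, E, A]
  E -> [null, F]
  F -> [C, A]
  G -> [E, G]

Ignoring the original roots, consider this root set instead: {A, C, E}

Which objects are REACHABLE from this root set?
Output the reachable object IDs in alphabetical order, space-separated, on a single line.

Answer: A C E F G

Derivation:
Roots: A C E
Mark A: refs=F, marked=A
Mark C: refs=G G, marked=A C
Mark E: refs=null F, marked=A C E
Mark F: refs=C A, marked=A C E F
Mark G: refs=E G, marked=A C E F G
Unmarked (collected): B D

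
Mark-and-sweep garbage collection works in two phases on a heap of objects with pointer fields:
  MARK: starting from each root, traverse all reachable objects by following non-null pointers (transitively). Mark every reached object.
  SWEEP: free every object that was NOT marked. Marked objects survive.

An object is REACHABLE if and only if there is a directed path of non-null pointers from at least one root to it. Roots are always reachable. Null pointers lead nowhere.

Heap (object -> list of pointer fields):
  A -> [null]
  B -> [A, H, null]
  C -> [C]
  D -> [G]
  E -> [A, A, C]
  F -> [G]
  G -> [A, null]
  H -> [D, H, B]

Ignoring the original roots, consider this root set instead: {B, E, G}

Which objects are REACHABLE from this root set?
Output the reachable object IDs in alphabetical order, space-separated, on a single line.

Roots: B E G
Mark B: refs=A H null, marked=B
Mark E: refs=A A C, marked=B E
Mark G: refs=A null, marked=B E G
Mark A: refs=null, marked=A B E G
Mark H: refs=D H B, marked=A B E G H
Mark C: refs=C, marked=A B C E G H
Mark D: refs=G, marked=A B C D E G H
Unmarked (collected): F

Answer: A B C D E G H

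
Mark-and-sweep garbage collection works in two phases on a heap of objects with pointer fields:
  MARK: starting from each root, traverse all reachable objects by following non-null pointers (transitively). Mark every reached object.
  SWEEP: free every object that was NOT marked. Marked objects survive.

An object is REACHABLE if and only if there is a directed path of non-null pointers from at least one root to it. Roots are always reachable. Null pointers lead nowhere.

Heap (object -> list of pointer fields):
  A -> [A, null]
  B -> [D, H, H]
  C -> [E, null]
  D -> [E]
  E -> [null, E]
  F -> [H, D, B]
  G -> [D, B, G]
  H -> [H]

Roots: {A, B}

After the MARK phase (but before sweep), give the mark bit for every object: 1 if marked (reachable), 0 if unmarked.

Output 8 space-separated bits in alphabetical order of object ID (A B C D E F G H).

Roots: A B
Mark A: refs=A null, marked=A
Mark B: refs=D H H, marked=A B
Mark D: refs=E, marked=A B D
Mark H: refs=H, marked=A B D H
Mark E: refs=null E, marked=A B D E H
Unmarked (collected): C F G

Answer: 1 1 0 1 1 0 0 1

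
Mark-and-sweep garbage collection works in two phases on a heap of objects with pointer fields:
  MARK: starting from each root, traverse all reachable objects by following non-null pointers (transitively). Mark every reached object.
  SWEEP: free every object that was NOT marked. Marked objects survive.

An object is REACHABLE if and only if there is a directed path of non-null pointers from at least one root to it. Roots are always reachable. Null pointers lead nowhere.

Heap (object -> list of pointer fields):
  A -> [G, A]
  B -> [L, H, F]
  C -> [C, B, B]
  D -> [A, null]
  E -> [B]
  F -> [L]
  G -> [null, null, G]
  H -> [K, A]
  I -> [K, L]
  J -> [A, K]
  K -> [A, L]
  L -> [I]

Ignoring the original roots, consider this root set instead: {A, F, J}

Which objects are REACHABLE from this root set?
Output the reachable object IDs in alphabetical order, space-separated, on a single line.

Roots: A F J
Mark A: refs=G A, marked=A
Mark F: refs=L, marked=A F
Mark J: refs=A K, marked=A F J
Mark G: refs=null null G, marked=A F G J
Mark L: refs=I, marked=A F G J L
Mark K: refs=A L, marked=A F G J K L
Mark I: refs=K L, marked=A F G I J K L
Unmarked (collected): B C D E H

Answer: A F G I J K L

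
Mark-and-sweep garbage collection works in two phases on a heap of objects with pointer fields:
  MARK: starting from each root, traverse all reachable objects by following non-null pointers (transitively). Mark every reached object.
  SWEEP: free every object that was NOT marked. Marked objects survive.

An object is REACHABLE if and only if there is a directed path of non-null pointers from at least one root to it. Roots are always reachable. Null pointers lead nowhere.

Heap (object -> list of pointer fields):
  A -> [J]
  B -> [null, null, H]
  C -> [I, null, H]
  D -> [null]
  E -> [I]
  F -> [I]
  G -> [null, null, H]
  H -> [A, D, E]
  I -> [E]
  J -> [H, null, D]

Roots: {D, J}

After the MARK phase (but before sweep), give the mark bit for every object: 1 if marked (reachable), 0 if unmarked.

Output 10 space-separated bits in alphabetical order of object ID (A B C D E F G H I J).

Answer: 1 0 0 1 1 0 0 1 1 1

Derivation:
Roots: D J
Mark D: refs=null, marked=D
Mark J: refs=H null D, marked=D J
Mark H: refs=A D E, marked=D H J
Mark A: refs=J, marked=A D H J
Mark E: refs=I, marked=A D E H J
Mark I: refs=E, marked=A D E H I J
Unmarked (collected): B C F G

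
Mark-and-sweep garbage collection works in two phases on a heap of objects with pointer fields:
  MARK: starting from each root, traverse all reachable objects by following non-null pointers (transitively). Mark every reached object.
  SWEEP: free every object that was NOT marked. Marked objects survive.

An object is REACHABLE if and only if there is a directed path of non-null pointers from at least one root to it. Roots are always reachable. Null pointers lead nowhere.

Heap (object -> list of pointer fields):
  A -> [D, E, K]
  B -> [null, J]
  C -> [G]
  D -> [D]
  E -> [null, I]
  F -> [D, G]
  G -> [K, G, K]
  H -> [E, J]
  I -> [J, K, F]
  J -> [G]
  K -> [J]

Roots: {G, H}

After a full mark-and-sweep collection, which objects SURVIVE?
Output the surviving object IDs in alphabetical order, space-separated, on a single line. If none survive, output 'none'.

Answer: D E F G H I J K

Derivation:
Roots: G H
Mark G: refs=K G K, marked=G
Mark H: refs=E J, marked=G H
Mark K: refs=J, marked=G H K
Mark E: refs=null I, marked=E G H K
Mark J: refs=G, marked=E G H J K
Mark I: refs=J K F, marked=E G H I J K
Mark F: refs=D G, marked=E F G H I J K
Mark D: refs=D, marked=D E F G H I J K
Unmarked (collected): A B C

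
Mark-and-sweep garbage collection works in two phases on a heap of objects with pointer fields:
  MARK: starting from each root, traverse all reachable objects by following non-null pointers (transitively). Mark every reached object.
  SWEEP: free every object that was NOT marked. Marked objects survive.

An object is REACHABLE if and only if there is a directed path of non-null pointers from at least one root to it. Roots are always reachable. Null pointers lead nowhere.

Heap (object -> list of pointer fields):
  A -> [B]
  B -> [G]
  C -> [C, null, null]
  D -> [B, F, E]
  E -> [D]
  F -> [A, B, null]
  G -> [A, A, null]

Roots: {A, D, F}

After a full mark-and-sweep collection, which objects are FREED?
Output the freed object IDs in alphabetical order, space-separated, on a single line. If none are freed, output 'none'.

Answer: C

Derivation:
Roots: A D F
Mark A: refs=B, marked=A
Mark D: refs=B F E, marked=A D
Mark F: refs=A B null, marked=A D F
Mark B: refs=G, marked=A B D F
Mark E: refs=D, marked=A B D E F
Mark G: refs=A A null, marked=A B D E F G
Unmarked (collected): C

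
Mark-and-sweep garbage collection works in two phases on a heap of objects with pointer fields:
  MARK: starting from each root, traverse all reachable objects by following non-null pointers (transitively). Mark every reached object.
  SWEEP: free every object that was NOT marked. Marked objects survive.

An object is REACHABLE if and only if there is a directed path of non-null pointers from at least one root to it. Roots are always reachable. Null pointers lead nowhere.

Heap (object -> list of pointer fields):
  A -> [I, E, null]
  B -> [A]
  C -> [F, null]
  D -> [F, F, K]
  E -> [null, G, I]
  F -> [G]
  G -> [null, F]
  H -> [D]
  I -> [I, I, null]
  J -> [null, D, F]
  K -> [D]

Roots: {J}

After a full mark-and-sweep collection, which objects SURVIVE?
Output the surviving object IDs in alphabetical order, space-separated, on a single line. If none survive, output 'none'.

Roots: J
Mark J: refs=null D F, marked=J
Mark D: refs=F F K, marked=D J
Mark F: refs=G, marked=D F J
Mark K: refs=D, marked=D F J K
Mark G: refs=null F, marked=D F G J K
Unmarked (collected): A B C E H I

Answer: D F G J K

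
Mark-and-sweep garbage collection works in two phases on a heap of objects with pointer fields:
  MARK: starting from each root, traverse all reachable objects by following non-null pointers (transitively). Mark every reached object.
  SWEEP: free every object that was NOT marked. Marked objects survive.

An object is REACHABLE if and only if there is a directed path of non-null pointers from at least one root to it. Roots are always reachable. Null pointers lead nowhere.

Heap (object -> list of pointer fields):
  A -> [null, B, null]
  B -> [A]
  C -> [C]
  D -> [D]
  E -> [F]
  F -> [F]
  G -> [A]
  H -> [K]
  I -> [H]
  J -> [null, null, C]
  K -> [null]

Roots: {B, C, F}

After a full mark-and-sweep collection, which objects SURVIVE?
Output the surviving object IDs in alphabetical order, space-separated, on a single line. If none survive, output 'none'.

Roots: B C F
Mark B: refs=A, marked=B
Mark C: refs=C, marked=B C
Mark F: refs=F, marked=B C F
Mark A: refs=null B null, marked=A B C F
Unmarked (collected): D E G H I J K

Answer: A B C F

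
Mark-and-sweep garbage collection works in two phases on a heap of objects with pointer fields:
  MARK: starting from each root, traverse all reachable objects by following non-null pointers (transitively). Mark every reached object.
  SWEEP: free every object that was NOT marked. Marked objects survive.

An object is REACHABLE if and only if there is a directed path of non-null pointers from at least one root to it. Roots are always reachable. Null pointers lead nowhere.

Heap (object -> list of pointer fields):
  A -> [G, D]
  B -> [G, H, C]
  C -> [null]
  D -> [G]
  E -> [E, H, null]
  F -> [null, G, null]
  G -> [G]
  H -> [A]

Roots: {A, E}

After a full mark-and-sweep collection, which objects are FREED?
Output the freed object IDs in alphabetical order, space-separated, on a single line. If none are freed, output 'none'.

Answer: B C F

Derivation:
Roots: A E
Mark A: refs=G D, marked=A
Mark E: refs=E H null, marked=A E
Mark G: refs=G, marked=A E G
Mark D: refs=G, marked=A D E G
Mark H: refs=A, marked=A D E G H
Unmarked (collected): B C F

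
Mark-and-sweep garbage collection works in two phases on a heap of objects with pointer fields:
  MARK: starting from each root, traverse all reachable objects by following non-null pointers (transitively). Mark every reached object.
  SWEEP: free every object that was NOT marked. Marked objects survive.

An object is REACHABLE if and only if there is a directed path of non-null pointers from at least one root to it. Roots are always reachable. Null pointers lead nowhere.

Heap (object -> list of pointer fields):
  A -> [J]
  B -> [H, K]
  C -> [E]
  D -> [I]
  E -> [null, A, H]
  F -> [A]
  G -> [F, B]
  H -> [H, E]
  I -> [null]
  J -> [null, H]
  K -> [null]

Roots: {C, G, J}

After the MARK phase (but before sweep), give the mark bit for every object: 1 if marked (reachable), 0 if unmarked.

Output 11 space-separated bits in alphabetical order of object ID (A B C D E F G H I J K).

Roots: C G J
Mark C: refs=E, marked=C
Mark G: refs=F B, marked=C G
Mark J: refs=null H, marked=C G J
Mark E: refs=null A H, marked=C E G J
Mark F: refs=A, marked=C E F G J
Mark B: refs=H K, marked=B C E F G J
Mark H: refs=H E, marked=B C E F G H J
Mark A: refs=J, marked=A B C E F G H J
Mark K: refs=null, marked=A B C E F G H J K
Unmarked (collected): D I

Answer: 1 1 1 0 1 1 1 1 0 1 1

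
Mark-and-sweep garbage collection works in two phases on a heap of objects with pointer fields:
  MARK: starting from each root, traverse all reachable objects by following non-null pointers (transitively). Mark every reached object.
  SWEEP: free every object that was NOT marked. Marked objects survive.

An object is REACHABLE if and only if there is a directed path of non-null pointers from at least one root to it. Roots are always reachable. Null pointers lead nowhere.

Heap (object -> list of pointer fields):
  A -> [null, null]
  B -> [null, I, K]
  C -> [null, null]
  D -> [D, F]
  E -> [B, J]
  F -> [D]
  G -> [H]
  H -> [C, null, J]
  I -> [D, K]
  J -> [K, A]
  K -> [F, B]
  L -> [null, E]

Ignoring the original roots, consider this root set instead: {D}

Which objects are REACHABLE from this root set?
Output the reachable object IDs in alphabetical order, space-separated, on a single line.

Roots: D
Mark D: refs=D F, marked=D
Mark F: refs=D, marked=D F
Unmarked (collected): A B C E G H I J K L

Answer: D F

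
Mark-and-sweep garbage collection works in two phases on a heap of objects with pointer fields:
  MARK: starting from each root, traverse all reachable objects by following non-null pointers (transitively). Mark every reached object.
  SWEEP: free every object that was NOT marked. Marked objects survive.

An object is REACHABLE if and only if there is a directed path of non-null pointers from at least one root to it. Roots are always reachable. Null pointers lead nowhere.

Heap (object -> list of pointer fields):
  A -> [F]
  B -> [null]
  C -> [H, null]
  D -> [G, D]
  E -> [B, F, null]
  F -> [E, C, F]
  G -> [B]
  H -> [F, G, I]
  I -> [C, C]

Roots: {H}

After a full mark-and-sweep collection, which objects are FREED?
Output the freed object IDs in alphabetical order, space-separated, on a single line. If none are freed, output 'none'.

Answer: A D

Derivation:
Roots: H
Mark H: refs=F G I, marked=H
Mark F: refs=E C F, marked=F H
Mark G: refs=B, marked=F G H
Mark I: refs=C C, marked=F G H I
Mark E: refs=B F null, marked=E F G H I
Mark C: refs=H null, marked=C E F G H I
Mark B: refs=null, marked=B C E F G H I
Unmarked (collected): A D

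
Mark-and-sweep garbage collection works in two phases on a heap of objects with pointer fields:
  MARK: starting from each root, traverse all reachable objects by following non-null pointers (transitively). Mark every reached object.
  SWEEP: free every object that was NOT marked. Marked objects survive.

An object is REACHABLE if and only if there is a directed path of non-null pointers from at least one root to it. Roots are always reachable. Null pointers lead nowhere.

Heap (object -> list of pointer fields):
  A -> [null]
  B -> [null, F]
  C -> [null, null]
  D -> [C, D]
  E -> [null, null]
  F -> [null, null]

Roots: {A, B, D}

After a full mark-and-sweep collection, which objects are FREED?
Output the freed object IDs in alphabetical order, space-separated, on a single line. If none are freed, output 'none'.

Roots: A B D
Mark A: refs=null, marked=A
Mark B: refs=null F, marked=A B
Mark D: refs=C D, marked=A B D
Mark F: refs=null null, marked=A B D F
Mark C: refs=null null, marked=A B C D F
Unmarked (collected): E

Answer: E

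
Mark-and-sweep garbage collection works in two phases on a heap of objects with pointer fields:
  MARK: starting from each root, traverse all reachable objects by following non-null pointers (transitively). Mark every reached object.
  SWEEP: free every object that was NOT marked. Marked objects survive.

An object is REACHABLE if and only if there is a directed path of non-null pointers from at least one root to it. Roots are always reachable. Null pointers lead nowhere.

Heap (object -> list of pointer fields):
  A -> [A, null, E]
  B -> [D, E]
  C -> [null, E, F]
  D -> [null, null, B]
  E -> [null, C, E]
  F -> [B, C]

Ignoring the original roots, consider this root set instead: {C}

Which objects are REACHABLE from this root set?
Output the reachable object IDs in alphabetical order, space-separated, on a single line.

Answer: B C D E F

Derivation:
Roots: C
Mark C: refs=null E F, marked=C
Mark E: refs=null C E, marked=C E
Mark F: refs=B C, marked=C E F
Mark B: refs=D E, marked=B C E F
Mark D: refs=null null B, marked=B C D E F
Unmarked (collected): A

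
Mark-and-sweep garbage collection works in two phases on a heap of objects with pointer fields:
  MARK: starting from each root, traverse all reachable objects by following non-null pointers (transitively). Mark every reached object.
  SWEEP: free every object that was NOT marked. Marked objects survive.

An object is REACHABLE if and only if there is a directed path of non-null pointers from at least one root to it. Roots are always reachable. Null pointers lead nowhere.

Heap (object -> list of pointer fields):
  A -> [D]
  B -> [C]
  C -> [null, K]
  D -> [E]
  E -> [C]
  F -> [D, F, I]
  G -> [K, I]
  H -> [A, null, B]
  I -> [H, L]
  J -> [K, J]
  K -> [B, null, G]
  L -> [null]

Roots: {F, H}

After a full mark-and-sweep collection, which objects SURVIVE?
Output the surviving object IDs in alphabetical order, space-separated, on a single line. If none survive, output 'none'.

Answer: A B C D E F G H I K L

Derivation:
Roots: F H
Mark F: refs=D F I, marked=F
Mark H: refs=A null B, marked=F H
Mark D: refs=E, marked=D F H
Mark I: refs=H L, marked=D F H I
Mark A: refs=D, marked=A D F H I
Mark B: refs=C, marked=A B D F H I
Mark E: refs=C, marked=A B D E F H I
Mark L: refs=null, marked=A B D E F H I L
Mark C: refs=null K, marked=A B C D E F H I L
Mark K: refs=B null G, marked=A B C D E F H I K L
Mark G: refs=K I, marked=A B C D E F G H I K L
Unmarked (collected): J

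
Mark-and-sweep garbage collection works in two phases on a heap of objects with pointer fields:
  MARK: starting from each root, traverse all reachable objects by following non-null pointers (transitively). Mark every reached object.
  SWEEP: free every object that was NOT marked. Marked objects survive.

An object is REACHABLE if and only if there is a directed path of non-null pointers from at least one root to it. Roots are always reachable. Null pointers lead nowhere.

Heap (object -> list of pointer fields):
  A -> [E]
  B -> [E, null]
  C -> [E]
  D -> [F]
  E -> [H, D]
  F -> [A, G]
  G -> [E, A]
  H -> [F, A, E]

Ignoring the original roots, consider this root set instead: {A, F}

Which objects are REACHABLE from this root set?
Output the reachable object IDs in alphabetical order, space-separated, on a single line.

Roots: A F
Mark A: refs=E, marked=A
Mark F: refs=A G, marked=A F
Mark E: refs=H D, marked=A E F
Mark G: refs=E A, marked=A E F G
Mark H: refs=F A E, marked=A E F G H
Mark D: refs=F, marked=A D E F G H
Unmarked (collected): B C

Answer: A D E F G H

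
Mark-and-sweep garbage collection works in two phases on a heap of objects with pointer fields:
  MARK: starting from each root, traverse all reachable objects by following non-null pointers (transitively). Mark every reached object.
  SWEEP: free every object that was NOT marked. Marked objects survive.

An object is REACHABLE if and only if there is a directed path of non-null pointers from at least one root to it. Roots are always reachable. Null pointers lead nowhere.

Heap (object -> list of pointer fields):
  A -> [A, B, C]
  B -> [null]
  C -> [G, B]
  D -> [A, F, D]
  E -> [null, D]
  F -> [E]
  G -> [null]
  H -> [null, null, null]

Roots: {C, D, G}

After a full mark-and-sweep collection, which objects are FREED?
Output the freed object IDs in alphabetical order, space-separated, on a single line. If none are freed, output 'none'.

Answer: H

Derivation:
Roots: C D G
Mark C: refs=G B, marked=C
Mark D: refs=A F D, marked=C D
Mark G: refs=null, marked=C D G
Mark B: refs=null, marked=B C D G
Mark A: refs=A B C, marked=A B C D G
Mark F: refs=E, marked=A B C D F G
Mark E: refs=null D, marked=A B C D E F G
Unmarked (collected): H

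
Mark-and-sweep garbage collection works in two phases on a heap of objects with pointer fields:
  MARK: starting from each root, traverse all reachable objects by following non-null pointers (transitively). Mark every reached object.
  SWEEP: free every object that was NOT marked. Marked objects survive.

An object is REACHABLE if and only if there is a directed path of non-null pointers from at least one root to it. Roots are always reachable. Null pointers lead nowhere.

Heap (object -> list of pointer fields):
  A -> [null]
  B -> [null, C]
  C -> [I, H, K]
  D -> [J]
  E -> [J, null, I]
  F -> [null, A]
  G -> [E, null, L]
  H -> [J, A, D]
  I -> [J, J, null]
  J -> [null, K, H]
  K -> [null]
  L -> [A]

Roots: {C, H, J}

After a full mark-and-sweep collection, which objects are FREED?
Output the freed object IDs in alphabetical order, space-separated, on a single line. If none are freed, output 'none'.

Roots: C H J
Mark C: refs=I H K, marked=C
Mark H: refs=J A D, marked=C H
Mark J: refs=null K H, marked=C H J
Mark I: refs=J J null, marked=C H I J
Mark K: refs=null, marked=C H I J K
Mark A: refs=null, marked=A C H I J K
Mark D: refs=J, marked=A C D H I J K
Unmarked (collected): B E F G L

Answer: B E F G L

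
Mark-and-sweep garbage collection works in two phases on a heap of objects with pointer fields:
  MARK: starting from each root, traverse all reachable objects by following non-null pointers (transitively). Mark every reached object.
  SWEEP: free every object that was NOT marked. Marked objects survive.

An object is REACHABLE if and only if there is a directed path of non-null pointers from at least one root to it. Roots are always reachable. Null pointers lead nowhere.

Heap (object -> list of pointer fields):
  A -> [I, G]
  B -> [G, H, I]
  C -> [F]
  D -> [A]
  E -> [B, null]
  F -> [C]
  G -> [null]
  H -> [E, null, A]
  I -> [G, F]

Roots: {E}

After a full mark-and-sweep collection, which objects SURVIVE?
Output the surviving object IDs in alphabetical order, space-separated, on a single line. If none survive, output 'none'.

Roots: E
Mark E: refs=B null, marked=E
Mark B: refs=G H I, marked=B E
Mark G: refs=null, marked=B E G
Mark H: refs=E null A, marked=B E G H
Mark I: refs=G F, marked=B E G H I
Mark A: refs=I G, marked=A B E G H I
Mark F: refs=C, marked=A B E F G H I
Mark C: refs=F, marked=A B C E F G H I
Unmarked (collected): D

Answer: A B C E F G H I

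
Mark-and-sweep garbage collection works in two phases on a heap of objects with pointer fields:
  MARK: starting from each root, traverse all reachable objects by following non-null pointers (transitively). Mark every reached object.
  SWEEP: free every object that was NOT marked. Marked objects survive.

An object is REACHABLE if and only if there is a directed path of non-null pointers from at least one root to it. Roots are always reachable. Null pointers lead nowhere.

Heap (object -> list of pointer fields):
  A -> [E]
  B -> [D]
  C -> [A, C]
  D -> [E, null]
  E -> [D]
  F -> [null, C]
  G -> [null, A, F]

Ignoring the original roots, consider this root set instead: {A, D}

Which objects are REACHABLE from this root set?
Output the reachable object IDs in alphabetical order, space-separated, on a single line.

Answer: A D E

Derivation:
Roots: A D
Mark A: refs=E, marked=A
Mark D: refs=E null, marked=A D
Mark E: refs=D, marked=A D E
Unmarked (collected): B C F G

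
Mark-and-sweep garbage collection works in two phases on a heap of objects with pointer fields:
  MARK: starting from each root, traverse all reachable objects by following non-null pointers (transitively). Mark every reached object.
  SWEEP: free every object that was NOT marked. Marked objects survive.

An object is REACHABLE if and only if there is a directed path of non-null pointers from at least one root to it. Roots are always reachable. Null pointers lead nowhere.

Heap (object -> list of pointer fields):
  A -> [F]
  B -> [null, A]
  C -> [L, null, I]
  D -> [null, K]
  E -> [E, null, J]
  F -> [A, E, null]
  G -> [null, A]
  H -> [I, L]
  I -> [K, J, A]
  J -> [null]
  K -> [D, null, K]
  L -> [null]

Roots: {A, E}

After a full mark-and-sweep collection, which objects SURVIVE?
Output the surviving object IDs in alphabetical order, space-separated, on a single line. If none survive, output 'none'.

Answer: A E F J

Derivation:
Roots: A E
Mark A: refs=F, marked=A
Mark E: refs=E null J, marked=A E
Mark F: refs=A E null, marked=A E F
Mark J: refs=null, marked=A E F J
Unmarked (collected): B C D G H I K L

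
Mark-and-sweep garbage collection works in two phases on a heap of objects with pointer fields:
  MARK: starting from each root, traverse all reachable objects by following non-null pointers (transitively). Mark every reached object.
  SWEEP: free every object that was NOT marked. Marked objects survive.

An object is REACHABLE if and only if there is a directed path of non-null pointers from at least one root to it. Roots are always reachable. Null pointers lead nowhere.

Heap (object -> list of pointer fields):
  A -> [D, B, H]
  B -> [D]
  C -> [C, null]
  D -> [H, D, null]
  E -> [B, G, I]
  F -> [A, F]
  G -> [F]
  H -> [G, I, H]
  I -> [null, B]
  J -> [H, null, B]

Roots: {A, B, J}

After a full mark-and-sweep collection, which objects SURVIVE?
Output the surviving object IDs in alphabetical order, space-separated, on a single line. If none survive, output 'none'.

Roots: A B J
Mark A: refs=D B H, marked=A
Mark B: refs=D, marked=A B
Mark J: refs=H null B, marked=A B J
Mark D: refs=H D null, marked=A B D J
Mark H: refs=G I H, marked=A B D H J
Mark G: refs=F, marked=A B D G H J
Mark I: refs=null B, marked=A B D G H I J
Mark F: refs=A F, marked=A B D F G H I J
Unmarked (collected): C E

Answer: A B D F G H I J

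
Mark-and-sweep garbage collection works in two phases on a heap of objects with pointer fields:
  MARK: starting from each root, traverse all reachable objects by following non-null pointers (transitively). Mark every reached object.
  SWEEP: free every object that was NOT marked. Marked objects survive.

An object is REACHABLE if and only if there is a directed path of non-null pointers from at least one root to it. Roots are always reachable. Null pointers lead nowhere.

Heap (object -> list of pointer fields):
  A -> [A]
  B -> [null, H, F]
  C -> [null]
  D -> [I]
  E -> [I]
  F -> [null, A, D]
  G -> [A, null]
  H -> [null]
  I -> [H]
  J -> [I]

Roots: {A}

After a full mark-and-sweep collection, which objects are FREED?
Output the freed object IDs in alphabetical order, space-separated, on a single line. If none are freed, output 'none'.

Answer: B C D E F G H I J

Derivation:
Roots: A
Mark A: refs=A, marked=A
Unmarked (collected): B C D E F G H I J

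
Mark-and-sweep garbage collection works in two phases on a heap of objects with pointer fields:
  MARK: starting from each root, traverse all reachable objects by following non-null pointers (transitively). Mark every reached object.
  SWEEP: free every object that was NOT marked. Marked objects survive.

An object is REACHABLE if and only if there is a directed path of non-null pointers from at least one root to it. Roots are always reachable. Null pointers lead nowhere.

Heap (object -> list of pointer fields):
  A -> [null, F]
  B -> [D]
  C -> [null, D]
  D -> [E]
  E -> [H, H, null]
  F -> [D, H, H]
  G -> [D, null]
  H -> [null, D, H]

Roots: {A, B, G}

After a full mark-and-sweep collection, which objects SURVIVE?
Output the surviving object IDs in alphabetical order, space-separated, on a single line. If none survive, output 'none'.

Roots: A B G
Mark A: refs=null F, marked=A
Mark B: refs=D, marked=A B
Mark G: refs=D null, marked=A B G
Mark F: refs=D H H, marked=A B F G
Mark D: refs=E, marked=A B D F G
Mark H: refs=null D H, marked=A B D F G H
Mark E: refs=H H null, marked=A B D E F G H
Unmarked (collected): C

Answer: A B D E F G H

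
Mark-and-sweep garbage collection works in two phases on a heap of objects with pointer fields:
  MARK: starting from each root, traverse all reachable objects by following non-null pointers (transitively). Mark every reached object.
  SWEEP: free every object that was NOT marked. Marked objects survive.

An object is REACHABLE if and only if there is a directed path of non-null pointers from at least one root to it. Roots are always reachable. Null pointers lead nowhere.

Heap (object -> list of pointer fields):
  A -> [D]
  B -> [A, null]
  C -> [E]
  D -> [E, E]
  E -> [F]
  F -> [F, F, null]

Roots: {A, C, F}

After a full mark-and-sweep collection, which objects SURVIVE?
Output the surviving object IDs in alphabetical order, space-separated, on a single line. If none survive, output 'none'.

Roots: A C F
Mark A: refs=D, marked=A
Mark C: refs=E, marked=A C
Mark F: refs=F F null, marked=A C F
Mark D: refs=E E, marked=A C D F
Mark E: refs=F, marked=A C D E F
Unmarked (collected): B

Answer: A C D E F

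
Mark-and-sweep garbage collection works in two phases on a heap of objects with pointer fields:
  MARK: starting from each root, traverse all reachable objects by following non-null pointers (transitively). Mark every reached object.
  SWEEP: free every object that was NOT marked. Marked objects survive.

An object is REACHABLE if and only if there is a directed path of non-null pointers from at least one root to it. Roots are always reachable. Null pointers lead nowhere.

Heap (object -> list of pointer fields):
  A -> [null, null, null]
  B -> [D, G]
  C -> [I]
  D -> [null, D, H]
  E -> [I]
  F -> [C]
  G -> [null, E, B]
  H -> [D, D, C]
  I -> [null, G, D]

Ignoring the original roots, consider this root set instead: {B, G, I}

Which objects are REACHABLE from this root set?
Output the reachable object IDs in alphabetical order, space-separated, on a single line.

Answer: B C D E G H I

Derivation:
Roots: B G I
Mark B: refs=D G, marked=B
Mark G: refs=null E B, marked=B G
Mark I: refs=null G D, marked=B G I
Mark D: refs=null D H, marked=B D G I
Mark E: refs=I, marked=B D E G I
Mark H: refs=D D C, marked=B D E G H I
Mark C: refs=I, marked=B C D E G H I
Unmarked (collected): A F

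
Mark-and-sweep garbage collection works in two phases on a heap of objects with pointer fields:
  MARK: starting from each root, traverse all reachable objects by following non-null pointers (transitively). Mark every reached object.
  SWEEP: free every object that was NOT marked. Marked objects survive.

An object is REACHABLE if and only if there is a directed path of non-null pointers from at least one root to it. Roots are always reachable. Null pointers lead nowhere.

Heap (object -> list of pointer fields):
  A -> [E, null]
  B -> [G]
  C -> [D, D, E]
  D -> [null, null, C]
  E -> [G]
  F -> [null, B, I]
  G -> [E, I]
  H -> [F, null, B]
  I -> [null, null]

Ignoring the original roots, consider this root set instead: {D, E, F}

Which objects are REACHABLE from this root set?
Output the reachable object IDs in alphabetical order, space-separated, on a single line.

Roots: D E F
Mark D: refs=null null C, marked=D
Mark E: refs=G, marked=D E
Mark F: refs=null B I, marked=D E F
Mark C: refs=D D E, marked=C D E F
Mark G: refs=E I, marked=C D E F G
Mark B: refs=G, marked=B C D E F G
Mark I: refs=null null, marked=B C D E F G I
Unmarked (collected): A H

Answer: B C D E F G I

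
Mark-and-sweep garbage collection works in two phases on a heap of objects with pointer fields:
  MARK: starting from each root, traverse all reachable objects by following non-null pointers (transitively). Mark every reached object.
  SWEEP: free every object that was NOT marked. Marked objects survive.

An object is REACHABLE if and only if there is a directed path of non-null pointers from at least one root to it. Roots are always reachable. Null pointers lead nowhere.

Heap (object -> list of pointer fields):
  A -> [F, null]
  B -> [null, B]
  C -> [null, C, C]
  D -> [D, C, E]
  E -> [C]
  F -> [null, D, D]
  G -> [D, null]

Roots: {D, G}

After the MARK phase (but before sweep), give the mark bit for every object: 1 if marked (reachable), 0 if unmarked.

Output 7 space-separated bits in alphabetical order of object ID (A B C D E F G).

Answer: 0 0 1 1 1 0 1

Derivation:
Roots: D G
Mark D: refs=D C E, marked=D
Mark G: refs=D null, marked=D G
Mark C: refs=null C C, marked=C D G
Mark E: refs=C, marked=C D E G
Unmarked (collected): A B F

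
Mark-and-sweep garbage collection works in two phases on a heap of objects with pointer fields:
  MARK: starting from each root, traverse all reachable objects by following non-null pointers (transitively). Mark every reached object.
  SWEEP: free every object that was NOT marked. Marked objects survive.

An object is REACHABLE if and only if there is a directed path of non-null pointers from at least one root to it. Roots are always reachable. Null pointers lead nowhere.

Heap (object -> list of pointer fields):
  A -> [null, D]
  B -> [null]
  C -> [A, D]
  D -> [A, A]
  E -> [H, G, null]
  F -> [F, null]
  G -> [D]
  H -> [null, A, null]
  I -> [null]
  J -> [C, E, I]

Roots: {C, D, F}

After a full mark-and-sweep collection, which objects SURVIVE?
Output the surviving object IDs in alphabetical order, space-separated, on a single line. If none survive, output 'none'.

Answer: A C D F

Derivation:
Roots: C D F
Mark C: refs=A D, marked=C
Mark D: refs=A A, marked=C D
Mark F: refs=F null, marked=C D F
Mark A: refs=null D, marked=A C D F
Unmarked (collected): B E G H I J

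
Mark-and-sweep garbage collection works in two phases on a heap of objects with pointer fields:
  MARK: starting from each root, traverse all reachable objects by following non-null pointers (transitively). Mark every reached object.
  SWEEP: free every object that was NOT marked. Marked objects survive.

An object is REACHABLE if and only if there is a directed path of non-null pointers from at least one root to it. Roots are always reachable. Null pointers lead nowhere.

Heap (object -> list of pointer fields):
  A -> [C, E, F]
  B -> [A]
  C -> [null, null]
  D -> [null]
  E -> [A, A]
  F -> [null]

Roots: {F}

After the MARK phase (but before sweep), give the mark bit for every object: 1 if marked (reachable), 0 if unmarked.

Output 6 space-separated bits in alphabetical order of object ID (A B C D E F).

Answer: 0 0 0 0 0 1

Derivation:
Roots: F
Mark F: refs=null, marked=F
Unmarked (collected): A B C D E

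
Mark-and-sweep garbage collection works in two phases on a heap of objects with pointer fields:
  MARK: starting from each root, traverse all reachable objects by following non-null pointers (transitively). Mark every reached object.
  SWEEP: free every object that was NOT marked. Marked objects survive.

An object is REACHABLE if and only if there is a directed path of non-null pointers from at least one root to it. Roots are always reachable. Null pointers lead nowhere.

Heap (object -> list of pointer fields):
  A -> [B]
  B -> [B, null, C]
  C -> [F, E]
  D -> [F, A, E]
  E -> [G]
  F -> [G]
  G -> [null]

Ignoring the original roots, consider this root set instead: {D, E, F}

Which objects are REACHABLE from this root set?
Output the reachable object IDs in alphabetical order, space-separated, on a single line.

Answer: A B C D E F G

Derivation:
Roots: D E F
Mark D: refs=F A E, marked=D
Mark E: refs=G, marked=D E
Mark F: refs=G, marked=D E F
Mark A: refs=B, marked=A D E F
Mark G: refs=null, marked=A D E F G
Mark B: refs=B null C, marked=A B D E F G
Mark C: refs=F E, marked=A B C D E F G
Unmarked (collected): (none)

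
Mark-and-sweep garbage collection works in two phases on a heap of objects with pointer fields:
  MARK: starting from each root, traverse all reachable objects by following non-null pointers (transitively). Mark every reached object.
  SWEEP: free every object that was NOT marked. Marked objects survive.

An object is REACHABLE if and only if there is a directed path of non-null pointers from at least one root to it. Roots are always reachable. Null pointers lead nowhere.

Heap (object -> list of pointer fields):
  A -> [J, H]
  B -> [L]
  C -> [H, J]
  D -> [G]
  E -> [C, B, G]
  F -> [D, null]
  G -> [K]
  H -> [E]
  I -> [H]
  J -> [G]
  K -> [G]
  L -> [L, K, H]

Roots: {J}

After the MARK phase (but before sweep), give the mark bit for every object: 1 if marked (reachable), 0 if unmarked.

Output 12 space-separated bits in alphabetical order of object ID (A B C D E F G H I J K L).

Answer: 0 0 0 0 0 0 1 0 0 1 1 0

Derivation:
Roots: J
Mark J: refs=G, marked=J
Mark G: refs=K, marked=G J
Mark K: refs=G, marked=G J K
Unmarked (collected): A B C D E F H I L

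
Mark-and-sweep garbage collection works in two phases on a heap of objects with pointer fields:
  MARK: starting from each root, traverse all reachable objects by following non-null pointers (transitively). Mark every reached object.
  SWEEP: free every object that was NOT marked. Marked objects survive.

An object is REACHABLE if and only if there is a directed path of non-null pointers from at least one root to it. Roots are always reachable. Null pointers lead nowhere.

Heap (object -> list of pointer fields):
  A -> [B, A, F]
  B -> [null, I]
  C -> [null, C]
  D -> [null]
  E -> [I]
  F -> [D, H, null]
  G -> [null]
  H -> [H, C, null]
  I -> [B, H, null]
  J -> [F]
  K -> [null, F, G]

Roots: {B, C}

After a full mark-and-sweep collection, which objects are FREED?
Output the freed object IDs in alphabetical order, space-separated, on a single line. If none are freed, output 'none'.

Answer: A D E F G J K

Derivation:
Roots: B C
Mark B: refs=null I, marked=B
Mark C: refs=null C, marked=B C
Mark I: refs=B H null, marked=B C I
Mark H: refs=H C null, marked=B C H I
Unmarked (collected): A D E F G J K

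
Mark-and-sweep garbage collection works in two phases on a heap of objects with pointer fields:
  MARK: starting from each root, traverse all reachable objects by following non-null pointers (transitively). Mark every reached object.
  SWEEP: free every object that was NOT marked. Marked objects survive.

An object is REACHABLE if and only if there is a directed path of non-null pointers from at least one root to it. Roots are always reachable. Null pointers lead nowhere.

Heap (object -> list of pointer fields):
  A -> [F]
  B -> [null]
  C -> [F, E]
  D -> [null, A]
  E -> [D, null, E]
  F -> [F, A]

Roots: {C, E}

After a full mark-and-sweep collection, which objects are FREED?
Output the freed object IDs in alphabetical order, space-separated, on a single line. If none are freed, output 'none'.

Roots: C E
Mark C: refs=F E, marked=C
Mark E: refs=D null E, marked=C E
Mark F: refs=F A, marked=C E F
Mark D: refs=null A, marked=C D E F
Mark A: refs=F, marked=A C D E F
Unmarked (collected): B

Answer: B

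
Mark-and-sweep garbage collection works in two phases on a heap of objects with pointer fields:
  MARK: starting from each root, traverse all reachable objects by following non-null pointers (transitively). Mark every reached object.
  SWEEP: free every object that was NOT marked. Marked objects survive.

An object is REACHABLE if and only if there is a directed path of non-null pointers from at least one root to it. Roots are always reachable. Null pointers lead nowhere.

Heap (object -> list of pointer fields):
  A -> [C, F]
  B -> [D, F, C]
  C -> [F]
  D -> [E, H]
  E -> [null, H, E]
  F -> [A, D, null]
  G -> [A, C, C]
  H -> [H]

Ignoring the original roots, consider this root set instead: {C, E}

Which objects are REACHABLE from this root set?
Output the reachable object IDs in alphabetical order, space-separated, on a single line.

Answer: A C D E F H

Derivation:
Roots: C E
Mark C: refs=F, marked=C
Mark E: refs=null H E, marked=C E
Mark F: refs=A D null, marked=C E F
Mark H: refs=H, marked=C E F H
Mark A: refs=C F, marked=A C E F H
Mark D: refs=E H, marked=A C D E F H
Unmarked (collected): B G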